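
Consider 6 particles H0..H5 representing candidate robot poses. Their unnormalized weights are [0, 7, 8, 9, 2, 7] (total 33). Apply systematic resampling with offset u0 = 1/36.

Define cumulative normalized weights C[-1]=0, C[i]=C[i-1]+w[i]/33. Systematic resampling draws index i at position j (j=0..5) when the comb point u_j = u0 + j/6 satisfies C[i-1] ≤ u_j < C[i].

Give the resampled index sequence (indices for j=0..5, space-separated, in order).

C = [0, 7/33, 5/11, 8/11, 26/33, 1]
j=0: u_0=1/36 ∈ [0, 7/33) → index 1
j=1: u_1=7/36 ∈ [0, 7/33) → index 1
j=2: u_2=13/36 ∈ [7/33, 5/11) → index 2
j=3: u_3=19/36 ∈ [5/11, 8/11) → index 3
j=4: u_4=25/36 ∈ [5/11, 8/11) → index 3
j=5: u_5=31/36 ∈ [26/33, 1) → index 5

1 1 2 3 3 5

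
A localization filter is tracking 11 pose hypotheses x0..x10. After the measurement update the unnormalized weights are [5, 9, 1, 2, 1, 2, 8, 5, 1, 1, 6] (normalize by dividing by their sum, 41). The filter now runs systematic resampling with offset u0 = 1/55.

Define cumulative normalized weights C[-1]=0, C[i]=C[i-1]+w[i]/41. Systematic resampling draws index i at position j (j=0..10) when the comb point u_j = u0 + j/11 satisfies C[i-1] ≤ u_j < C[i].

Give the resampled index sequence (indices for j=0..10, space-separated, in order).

0 0 1 1 3 5 6 6 7 9 10

C = [5/41, 14/41, 15/41, 17/41, 18/41, 20/41, 28/41, 33/41, 34/41, 35/41, 1]
j=0: u_0=1/55 ∈ [0, 5/41) → index 0
j=1: u_1=6/55 ∈ [0, 5/41) → index 0
j=2: u_2=1/5 ∈ [5/41, 14/41) → index 1
j=3: u_3=16/55 ∈ [5/41, 14/41) → index 1
j=4: u_4=21/55 ∈ [15/41, 17/41) → index 3
j=5: u_5=26/55 ∈ [18/41, 20/41) → index 5
j=6: u_6=31/55 ∈ [20/41, 28/41) → index 6
j=7: u_7=36/55 ∈ [20/41, 28/41) → index 6
j=8: u_8=41/55 ∈ [28/41, 33/41) → index 7
j=9: u_9=46/55 ∈ [34/41, 35/41) → index 9
j=10: u_10=51/55 ∈ [35/41, 1) → index 10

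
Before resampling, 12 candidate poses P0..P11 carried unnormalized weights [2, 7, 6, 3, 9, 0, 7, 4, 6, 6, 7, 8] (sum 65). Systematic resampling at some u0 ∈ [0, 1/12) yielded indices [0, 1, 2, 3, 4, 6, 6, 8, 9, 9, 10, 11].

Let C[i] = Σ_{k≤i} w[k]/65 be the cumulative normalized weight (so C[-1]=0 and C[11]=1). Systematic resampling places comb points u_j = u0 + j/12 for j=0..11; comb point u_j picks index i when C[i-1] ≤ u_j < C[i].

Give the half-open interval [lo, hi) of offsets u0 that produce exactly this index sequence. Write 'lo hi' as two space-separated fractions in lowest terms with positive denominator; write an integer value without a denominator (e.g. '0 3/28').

2/195 1/52

C = [2/65, 9/65, 3/13, 18/65, 27/65, 27/65, 34/65, 38/65, 44/65, 10/13, 57/65, 1]
j=0 picked index 0: u0 ∈ [0, 2/65)
j=1 picked index 1: u0 ∈ [-41/780, 43/780)
j=2 picked index 2: u0 ∈ [-11/390, 5/78)
j=3 picked index 3: u0 ∈ [-1/52, 7/260)
j=4 picked index 4: u0 ∈ [-11/195, 16/195)
j=5 picked index 6: u0 ∈ [-1/780, 83/780)
j=6 picked index 6: u0 ∈ [-11/130, 3/130)
j=7 picked index 8: u0 ∈ [1/780, 73/780)
j=8 picked index 9: u0 ∈ [2/195, 4/39)
j=9 picked index 9: u0 ∈ [-19/260, 1/52)
j=10 picked index 10: u0 ∈ [-5/78, 17/390)
j=11 picked index 11: u0 ∈ [-31/780, 1/12)
intersection: [2/195, 1/52)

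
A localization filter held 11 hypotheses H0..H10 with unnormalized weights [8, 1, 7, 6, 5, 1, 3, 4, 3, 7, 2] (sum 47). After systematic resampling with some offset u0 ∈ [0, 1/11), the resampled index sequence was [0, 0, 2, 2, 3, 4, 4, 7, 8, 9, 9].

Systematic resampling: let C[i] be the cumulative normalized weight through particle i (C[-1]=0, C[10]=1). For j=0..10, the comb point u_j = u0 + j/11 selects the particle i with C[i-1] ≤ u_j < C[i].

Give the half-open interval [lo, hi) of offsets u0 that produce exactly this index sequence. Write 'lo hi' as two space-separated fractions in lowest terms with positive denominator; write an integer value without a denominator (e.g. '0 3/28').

12/517 15/517

C = [8/47, 9/47, 16/47, 22/47, 27/47, 28/47, 31/47, 35/47, 38/47, 45/47, 1]
j=0 picked index 0: u0 ∈ [0, 8/47)
j=1 picked index 0: u0 ∈ [-1/11, 41/517)
j=2 picked index 2: u0 ∈ [5/517, 82/517)
j=3 picked index 2: u0 ∈ [-42/517, 35/517)
j=4 picked index 3: u0 ∈ [-12/517, 54/517)
j=5 picked index 4: u0 ∈ [7/517, 62/517)
j=6 picked index 4: u0 ∈ [-40/517, 15/517)
j=7 picked index 7: u0 ∈ [12/517, 56/517)
j=8 picked index 8: u0 ∈ [9/517, 42/517)
j=9 picked index 9: u0 ∈ [-5/517, 72/517)
j=10 picked index 9: u0 ∈ [-52/517, 25/517)
intersection: [12/517, 15/517)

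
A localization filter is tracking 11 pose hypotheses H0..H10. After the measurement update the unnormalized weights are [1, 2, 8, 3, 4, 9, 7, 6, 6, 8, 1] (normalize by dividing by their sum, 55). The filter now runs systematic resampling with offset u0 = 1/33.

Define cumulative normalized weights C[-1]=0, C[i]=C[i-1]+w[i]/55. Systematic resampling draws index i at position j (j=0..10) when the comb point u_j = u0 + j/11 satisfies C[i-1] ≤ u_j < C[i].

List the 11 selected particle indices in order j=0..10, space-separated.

1 2 3 4 5 5 6 7 8 9 9

C = [1/55, 3/55, 1/5, 14/55, 18/55, 27/55, 34/55, 8/11, 46/55, 54/55, 1]
j=0: u_0=1/33 ∈ [1/55, 3/55) → index 1
j=1: u_1=4/33 ∈ [3/55, 1/5) → index 2
j=2: u_2=7/33 ∈ [1/5, 14/55) → index 3
j=3: u_3=10/33 ∈ [14/55, 18/55) → index 4
j=4: u_4=13/33 ∈ [18/55, 27/55) → index 5
j=5: u_5=16/33 ∈ [18/55, 27/55) → index 5
j=6: u_6=19/33 ∈ [27/55, 34/55) → index 6
j=7: u_7=2/3 ∈ [34/55, 8/11) → index 7
j=8: u_8=25/33 ∈ [8/11, 46/55) → index 8
j=9: u_9=28/33 ∈ [46/55, 54/55) → index 9
j=10: u_10=31/33 ∈ [46/55, 54/55) → index 9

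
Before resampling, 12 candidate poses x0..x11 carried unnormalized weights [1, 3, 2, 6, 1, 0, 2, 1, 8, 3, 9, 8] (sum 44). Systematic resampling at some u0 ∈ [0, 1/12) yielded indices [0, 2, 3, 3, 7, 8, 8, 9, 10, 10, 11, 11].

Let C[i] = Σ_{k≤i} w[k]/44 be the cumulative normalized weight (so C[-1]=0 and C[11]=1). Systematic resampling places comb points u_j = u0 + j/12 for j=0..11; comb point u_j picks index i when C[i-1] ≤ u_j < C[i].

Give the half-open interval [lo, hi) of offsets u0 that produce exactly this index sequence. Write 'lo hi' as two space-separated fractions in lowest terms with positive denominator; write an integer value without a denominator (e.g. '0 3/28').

C = [1/44, 1/11, 3/22, 3/11, 13/44, 13/44, 15/44, 4/11, 6/11, 27/44, 9/11, 1]
j=0 picked index 0: u0 ∈ [0, 1/44)
j=1 picked index 2: u0 ∈ [1/132, 7/132)
j=2 picked index 3: u0 ∈ [-1/33, 7/66)
j=3 picked index 3: u0 ∈ [-5/44, 1/44)
j=4 picked index 7: u0 ∈ [1/132, 1/33)
j=5 picked index 8: u0 ∈ [-7/132, 17/132)
j=6 picked index 8: u0 ∈ [-3/22, 1/22)
j=7 picked index 9: u0 ∈ [-5/132, 1/33)
j=8 picked index 10: u0 ∈ [-7/132, 5/33)
j=9 picked index 10: u0 ∈ [-3/22, 3/44)
j=10 picked index 11: u0 ∈ [-1/66, 1/6)
j=11 picked index 11: u0 ∈ [-13/132, 1/12)
intersection: [1/132, 1/44)

1/132 1/44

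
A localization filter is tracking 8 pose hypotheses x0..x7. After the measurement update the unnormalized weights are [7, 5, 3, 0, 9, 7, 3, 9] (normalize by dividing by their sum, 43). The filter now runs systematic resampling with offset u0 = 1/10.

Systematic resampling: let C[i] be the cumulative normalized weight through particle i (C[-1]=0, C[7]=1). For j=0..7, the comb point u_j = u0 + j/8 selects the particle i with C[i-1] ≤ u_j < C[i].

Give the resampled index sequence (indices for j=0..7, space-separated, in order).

0 1 4 4 5 6 7 7

C = [7/43, 12/43, 15/43, 15/43, 24/43, 31/43, 34/43, 1]
j=0: u_0=1/10 ∈ [0, 7/43) → index 0
j=1: u_1=9/40 ∈ [7/43, 12/43) → index 1
j=2: u_2=7/20 ∈ [15/43, 24/43) → index 4
j=3: u_3=19/40 ∈ [15/43, 24/43) → index 4
j=4: u_4=3/5 ∈ [24/43, 31/43) → index 5
j=5: u_5=29/40 ∈ [31/43, 34/43) → index 6
j=6: u_6=17/20 ∈ [34/43, 1) → index 7
j=7: u_7=39/40 ∈ [34/43, 1) → index 7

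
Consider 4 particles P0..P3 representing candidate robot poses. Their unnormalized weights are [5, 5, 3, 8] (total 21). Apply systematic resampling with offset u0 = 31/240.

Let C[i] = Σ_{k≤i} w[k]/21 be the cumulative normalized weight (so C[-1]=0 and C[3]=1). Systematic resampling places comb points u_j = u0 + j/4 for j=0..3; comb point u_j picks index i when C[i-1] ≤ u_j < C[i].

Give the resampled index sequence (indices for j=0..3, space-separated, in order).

C = [5/21, 10/21, 13/21, 1]
j=0: u_0=31/240 ∈ [0, 5/21) → index 0
j=1: u_1=91/240 ∈ [5/21, 10/21) → index 1
j=2: u_2=151/240 ∈ [13/21, 1) → index 3
j=3: u_3=211/240 ∈ [13/21, 1) → index 3

0 1 3 3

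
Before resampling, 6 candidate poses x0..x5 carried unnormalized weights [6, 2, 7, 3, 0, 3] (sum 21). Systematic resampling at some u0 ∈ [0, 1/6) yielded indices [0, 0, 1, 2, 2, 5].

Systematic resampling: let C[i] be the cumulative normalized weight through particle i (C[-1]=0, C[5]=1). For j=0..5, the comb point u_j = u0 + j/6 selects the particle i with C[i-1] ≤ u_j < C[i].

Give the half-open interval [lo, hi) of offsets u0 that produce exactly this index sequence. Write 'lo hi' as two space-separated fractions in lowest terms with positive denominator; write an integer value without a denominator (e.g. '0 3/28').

1/42 1/21

C = [2/7, 8/21, 5/7, 6/7, 6/7, 1]
j=0 picked index 0: u0 ∈ [0, 2/7)
j=1 picked index 0: u0 ∈ [-1/6, 5/42)
j=2 picked index 1: u0 ∈ [-1/21, 1/21)
j=3 picked index 2: u0 ∈ [-5/42, 3/14)
j=4 picked index 2: u0 ∈ [-2/7, 1/21)
j=5 picked index 5: u0 ∈ [1/42, 1/6)
intersection: [1/42, 1/21)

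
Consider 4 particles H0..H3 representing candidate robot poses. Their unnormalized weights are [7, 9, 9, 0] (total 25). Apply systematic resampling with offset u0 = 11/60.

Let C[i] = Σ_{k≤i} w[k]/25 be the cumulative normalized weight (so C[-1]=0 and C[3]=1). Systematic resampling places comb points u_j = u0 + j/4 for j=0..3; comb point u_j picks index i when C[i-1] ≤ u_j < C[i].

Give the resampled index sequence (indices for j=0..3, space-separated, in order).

C = [7/25, 16/25, 1, 1]
j=0: u_0=11/60 ∈ [0, 7/25) → index 0
j=1: u_1=13/30 ∈ [7/25, 16/25) → index 1
j=2: u_2=41/60 ∈ [16/25, 1) → index 2
j=3: u_3=14/15 ∈ [16/25, 1) → index 2

0 1 2 2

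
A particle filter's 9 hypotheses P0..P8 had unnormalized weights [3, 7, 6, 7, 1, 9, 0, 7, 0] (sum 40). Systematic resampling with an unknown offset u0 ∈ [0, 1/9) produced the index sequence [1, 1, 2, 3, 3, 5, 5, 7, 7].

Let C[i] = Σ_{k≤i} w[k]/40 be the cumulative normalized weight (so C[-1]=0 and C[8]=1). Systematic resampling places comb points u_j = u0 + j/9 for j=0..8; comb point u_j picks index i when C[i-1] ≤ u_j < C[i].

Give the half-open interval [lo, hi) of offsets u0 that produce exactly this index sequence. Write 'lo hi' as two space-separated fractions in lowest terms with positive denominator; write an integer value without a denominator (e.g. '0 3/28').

C = [3/40, 1/4, 2/5, 23/40, 3/5, 33/40, 33/40, 1, 1]
j=0 picked index 1: u0 ∈ [3/40, 1/4)
j=1 picked index 1: u0 ∈ [-13/360, 5/36)
j=2 picked index 2: u0 ∈ [1/36, 8/45)
j=3 picked index 3: u0 ∈ [1/15, 29/120)
j=4 picked index 3: u0 ∈ [-2/45, 47/360)
j=5 picked index 5: u0 ∈ [2/45, 97/360)
j=6 picked index 5: u0 ∈ [-1/15, 19/120)
j=7 picked index 7: u0 ∈ [17/360, 2/9)
j=8 picked index 7: u0 ∈ [-23/360, 1/9)
intersection: [3/40, 1/9)

3/40 1/9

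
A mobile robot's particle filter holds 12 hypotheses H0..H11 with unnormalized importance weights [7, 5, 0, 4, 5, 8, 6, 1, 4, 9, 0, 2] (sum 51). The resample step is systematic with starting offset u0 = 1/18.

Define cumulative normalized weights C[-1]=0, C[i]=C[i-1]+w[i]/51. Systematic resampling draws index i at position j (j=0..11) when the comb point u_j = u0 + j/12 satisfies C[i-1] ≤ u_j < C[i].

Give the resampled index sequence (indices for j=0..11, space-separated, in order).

0 1 1 3 4 5 5 6 8 9 9 11

C = [7/51, 4/17, 4/17, 16/51, 7/17, 29/51, 35/51, 12/17, 40/51, 49/51, 49/51, 1]
j=0: u_0=1/18 ∈ [0, 7/51) → index 0
j=1: u_1=5/36 ∈ [7/51, 4/17) → index 1
j=2: u_2=2/9 ∈ [7/51, 4/17) → index 1
j=3: u_3=11/36 ∈ [4/17, 16/51) → index 3
j=4: u_4=7/18 ∈ [16/51, 7/17) → index 4
j=5: u_5=17/36 ∈ [7/17, 29/51) → index 5
j=6: u_6=5/9 ∈ [7/17, 29/51) → index 5
j=7: u_7=23/36 ∈ [29/51, 35/51) → index 6
j=8: u_8=13/18 ∈ [12/17, 40/51) → index 8
j=9: u_9=29/36 ∈ [40/51, 49/51) → index 9
j=10: u_10=8/9 ∈ [40/51, 49/51) → index 9
j=11: u_11=35/36 ∈ [49/51, 1) → index 11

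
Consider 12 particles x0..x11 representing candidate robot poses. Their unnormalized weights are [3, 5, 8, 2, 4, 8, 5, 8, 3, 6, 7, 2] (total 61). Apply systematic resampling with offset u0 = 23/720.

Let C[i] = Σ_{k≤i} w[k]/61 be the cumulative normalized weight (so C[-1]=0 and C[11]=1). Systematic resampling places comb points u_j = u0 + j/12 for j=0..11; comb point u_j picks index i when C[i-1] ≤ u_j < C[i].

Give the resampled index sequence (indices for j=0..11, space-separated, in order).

0 1 2 3 5 5 6 7 7 9 10 10

C = [3/61, 8/61, 16/61, 18/61, 22/61, 30/61, 35/61, 43/61, 46/61, 52/61, 59/61, 1]
j=0: u_0=23/720 ∈ [0, 3/61) → index 0
j=1: u_1=83/720 ∈ [3/61, 8/61) → index 1
j=2: u_2=143/720 ∈ [8/61, 16/61) → index 2
j=3: u_3=203/720 ∈ [16/61, 18/61) → index 3
j=4: u_4=263/720 ∈ [22/61, 30/61) → index 5
j=5: u_5=323/720 ∈ [22/61, 30/61) → index 5
j=6: u_6=383/720 ∈ [30/61, 35/61) → index 6
j=7: u_7=443/720 ∈ [35/61, 43/61) → index 7
j=8: u_8=503/720 ∈ [35/61, 43/61) → index 7
j=9: u_9=563/720 ∈ [46/61, 52/61) → index 9
j=10: u_10=623/720 ∈ [52/61, 59/61) → index 10
j=11: u_11=683/720 ∈ [52/61, 59/61) → index 10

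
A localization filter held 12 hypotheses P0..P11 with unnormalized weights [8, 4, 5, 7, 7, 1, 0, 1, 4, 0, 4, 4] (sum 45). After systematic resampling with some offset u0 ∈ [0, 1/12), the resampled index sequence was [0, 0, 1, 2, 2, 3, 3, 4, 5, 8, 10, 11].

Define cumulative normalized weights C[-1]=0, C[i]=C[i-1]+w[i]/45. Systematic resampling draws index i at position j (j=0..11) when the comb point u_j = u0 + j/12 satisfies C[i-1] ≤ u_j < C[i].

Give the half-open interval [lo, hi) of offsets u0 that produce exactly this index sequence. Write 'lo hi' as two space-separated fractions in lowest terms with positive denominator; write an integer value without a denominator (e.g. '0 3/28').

C = [8/45, 4/15, 17/45, 8/15, 31/45, 32/45, 32/45, 11/15, 37/45, 37/45, 41/45, 1]
j=0 picked index 0: u0 ∈ [0, 8/45)
j=1 picked index 0: u0 ∈ [-1/12, 17/180)
j=2 picked index 1: u0 ∈ [1/90, 1/10)
j=3 picked index 2: u0 ∈ [1/60, 23/180)
j=4 picked index 2: u0 ∈ [-1/15, 2/45)
j=5 picked index 3: u0 ∈ [-7/180, 7/60)
j=6 picked index 3: u0 ∈ [-11/90, 1/30)
j=7 picked index 4: u0 ∈ [-1/20, 19/180)
j=8 picked index 5: u0 ∈ [1/45, 2/45)
j=9 picked index 8: u0 ∈ [-1/60, 13/180)
j=10 picked index 10: u0 ∈ [-1/90, 7/90)
j=11 picked index 11: u0 ∈ [-1/180, 1/12)
intersection: [1/45, 1/30)

1/45 1/30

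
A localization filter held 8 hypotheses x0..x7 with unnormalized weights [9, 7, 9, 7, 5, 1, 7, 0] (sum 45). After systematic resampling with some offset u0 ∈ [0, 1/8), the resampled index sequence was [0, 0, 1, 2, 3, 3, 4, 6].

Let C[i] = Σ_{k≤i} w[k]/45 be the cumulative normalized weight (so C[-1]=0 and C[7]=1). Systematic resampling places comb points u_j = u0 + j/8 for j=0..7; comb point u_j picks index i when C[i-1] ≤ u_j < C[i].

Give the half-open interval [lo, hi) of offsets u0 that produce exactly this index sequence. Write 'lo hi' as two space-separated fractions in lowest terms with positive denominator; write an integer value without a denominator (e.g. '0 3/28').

1/18 13/180

C = [1/5, 16/45, 5/9, 32/45, 37/45, 38/45, 1, 1]
j=0 picked index 0: u0 ∈ [0, 1/5)
j=1 picked index 0: u0 ∈ [-1/8, 3/40)
j=2 picked index 1: u0 ∈ [-1/20, 19/180)
j=3 picked index 2: u0 ∈ [-7/360, 13/72)
j=4 picked index 3: u0 ∈ [1/18, 19/90)
j=5 picked index 3: u0 ∈ [-5/72, 31/360)
j=6 picked index 4: u0 ∈ [-7/180, 13/180)
j=7 picked index 6: u0 ∈ [-11/360, 1/8)
intersection: [1/18, 13/180)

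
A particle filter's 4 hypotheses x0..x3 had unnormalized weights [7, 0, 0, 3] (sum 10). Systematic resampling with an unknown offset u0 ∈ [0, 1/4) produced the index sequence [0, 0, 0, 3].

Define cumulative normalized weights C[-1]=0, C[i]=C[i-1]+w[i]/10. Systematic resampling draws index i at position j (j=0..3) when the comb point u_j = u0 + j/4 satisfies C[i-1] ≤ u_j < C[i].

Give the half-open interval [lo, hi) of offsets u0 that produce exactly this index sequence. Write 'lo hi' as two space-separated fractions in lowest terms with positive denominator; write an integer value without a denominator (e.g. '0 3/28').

C = [7/10, 7/10, 7/10, 1]
j=0 picked index 0: u0 ∈ [0, 7/10)
j=1 picked index 0: u0 ∈ [-1/4, 9/20)
j=2 picked index 0: u0 ∈ [-1/2, 1/5)
j=3 picked index 3: u0 ∈ [-1/20, 1/4)
intersection: [0, 1/5)

0 1/5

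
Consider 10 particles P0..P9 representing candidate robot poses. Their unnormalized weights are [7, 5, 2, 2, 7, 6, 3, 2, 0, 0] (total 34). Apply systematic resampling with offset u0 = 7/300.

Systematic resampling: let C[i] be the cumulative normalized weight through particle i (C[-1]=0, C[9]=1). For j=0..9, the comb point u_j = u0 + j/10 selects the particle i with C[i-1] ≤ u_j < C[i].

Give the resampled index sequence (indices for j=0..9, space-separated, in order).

C = [7/34, 6/17, 7/17, 8/17, 23/34, 29/34, 16/17, 1, 1, 1]
j=0: u_0=7/300 ∈ [0, 7/34) → index 0
j=1: u_1=37/300 ∈ [0, 7/34) → index 0
j=2: u_2=67/300 ∈ [7/34, 6/17) → index 1
j=3: u_3=97/300 ∈ [7/34, 6/17) → index 1
j=4: u_4=127/300 ∈ [7/17, 8/17) → index 3
j=5: u_5=157/300 ∈ [8/17, 23/34) → index 4
j=6: u_6=187/300 ∈ [8/17, 23/34) → index 4
j=7: u_7=217/300 ∈ [23/34, 29/34) → index 5
j=8: u_8=247/300 ∈ [23/34, 29/34) → index 5
j=9: u_9=277/300 ∈ [29/34, 16/17) → index 6

0 0 1 1 3 4 4 5 5 6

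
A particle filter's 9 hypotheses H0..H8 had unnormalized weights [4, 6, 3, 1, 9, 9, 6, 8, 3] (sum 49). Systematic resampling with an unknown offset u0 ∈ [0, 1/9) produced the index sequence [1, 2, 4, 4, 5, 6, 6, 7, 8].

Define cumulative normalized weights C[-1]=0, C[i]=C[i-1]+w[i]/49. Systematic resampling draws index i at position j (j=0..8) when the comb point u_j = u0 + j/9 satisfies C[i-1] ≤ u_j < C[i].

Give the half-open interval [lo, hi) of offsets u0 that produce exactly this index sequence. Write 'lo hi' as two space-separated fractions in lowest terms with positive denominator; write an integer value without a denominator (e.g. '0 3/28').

43/441 16/147

C = [4/49, 10/49, 13/49, 2/7, 23/49, 32/49, 38/49, 46/49, 1]
j=0 picked index 1: u0 ∈ [4/49, 10/49)
j=1 picked index 2: u0 ∈ [41/441, 68/441)
j=2 picked index 4: u0 ∈ [4/63, 109/441)
j=3 picked index 4: u0 ∈ [-1/21, 20/147)
j=4 picked index 5: u0 ∈ [11/441, 92/441)
j=5 picked index 6: u0 ∈ [43/441, 97/441)
j=6 picked index 6: u0 ∈ [-2/147, 16/147)
j=7 picked index 7: u0 ∈ [-1/441, 71/441)
j=8 picked index 8: u0 ∈ [22/441, 1/9)
intersection: [43/441, 16/147)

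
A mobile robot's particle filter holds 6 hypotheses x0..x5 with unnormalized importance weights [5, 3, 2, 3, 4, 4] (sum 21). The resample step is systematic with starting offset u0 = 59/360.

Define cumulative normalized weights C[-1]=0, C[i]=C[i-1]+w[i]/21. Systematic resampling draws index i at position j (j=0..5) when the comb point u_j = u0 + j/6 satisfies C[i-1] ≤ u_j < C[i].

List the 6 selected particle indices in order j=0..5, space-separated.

C = [5/21, 8/21, 10/21, 13/21, 17/21, 1]
j=0: u_0=59/360 ∈ [0, 5/21) → index 0
j=1: u_1=119/360 ∈ [5/21, 8/21) → index 1
j=2: u_2=179/360 ∈ [10/21, 13/21) → index 3
j=3: u_3=239/360 ∈ [13/21, 17/21) → index 4
j=4: u_4=299/360 ∈ [17/21, 1) → index 5
j=5: u_5=359/360 ∈ [17/21, 1) → index 5

0 1 3 4 5 5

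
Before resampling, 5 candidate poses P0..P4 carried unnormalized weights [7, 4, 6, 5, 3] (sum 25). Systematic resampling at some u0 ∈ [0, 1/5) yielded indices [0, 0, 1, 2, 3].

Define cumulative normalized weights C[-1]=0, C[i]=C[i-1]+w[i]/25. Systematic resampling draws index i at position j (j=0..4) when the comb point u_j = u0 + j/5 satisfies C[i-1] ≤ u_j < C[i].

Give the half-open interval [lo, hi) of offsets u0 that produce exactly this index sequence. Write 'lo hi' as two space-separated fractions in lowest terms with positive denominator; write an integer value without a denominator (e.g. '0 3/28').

C = [7/25, 11/25, 17/25, 22/25, 1]
j=0 picked index 0: u0 ∈ [0, 7/25)
j=1 picked index 0: u0 ∈ [-1/5, 2/25)
j=2 picked index 1: u0 ∈ [-3/25, 1/25)
j=3 picked index 2: u0 ∈ [-4/25, 2/25)
j=4 picked index 3: u0 ∈ [-3/25, 2/25)
intersection: [0, 1/25)

0 1/25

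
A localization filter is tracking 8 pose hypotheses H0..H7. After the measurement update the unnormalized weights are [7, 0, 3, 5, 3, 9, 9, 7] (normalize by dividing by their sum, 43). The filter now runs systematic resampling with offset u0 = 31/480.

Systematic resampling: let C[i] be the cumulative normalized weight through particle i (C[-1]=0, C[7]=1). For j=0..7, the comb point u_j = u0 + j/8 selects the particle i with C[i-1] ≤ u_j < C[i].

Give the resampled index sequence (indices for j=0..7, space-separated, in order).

0 2 3 5 5 6 6 7

C = [7/43, 7/43, 10/43, 15/43, 18/43, 27/43, 36/43, 1]
j=0: u_0=31/480 ∈ [0, 7/43) → index 0
j=1: u_1=91/480 ∈ [7/43, 10/43) → index 2
j=2: u_2=151/480 ∈ [10/43, 15/43) → index 3
j=3: u_3=211/480 ∈ [18/43, 27/43) → index 5
j=4: u_4=271/480 ∈ [18/43, 27/43) → index 5
j=5: u_5=331/480 ∈ [27/43, 36/43) → index 6
j=6: u_6=391/480 ∈ [27/43, 36/43) → index 6
j=7: u_7=451/480 ∈ [36/43, 1) → index 7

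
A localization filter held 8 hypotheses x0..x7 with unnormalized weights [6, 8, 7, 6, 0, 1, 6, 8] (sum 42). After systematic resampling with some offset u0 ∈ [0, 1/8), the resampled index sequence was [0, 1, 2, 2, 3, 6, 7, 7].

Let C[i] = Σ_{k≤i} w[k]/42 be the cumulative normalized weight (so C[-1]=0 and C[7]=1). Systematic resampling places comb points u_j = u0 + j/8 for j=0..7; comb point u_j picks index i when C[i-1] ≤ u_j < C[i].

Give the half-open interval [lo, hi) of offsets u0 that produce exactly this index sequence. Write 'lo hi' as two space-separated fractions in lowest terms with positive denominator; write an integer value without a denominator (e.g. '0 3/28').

C = [1/7, 1/3, 1/2, 9/14, 9/14, 2/3, 17/21, 1]
j=0 picked index 0: u0 ∈ [0, 1/7)
j=1 picked index 1: u0 ∈ [1/56, 5/24)
j=2 picked index 2: u0 ∈ [1/12, 1/4)
j=3 picked index 2: u0 ∈ [-1/24, 1/8)
j=4 picked index 3: u0 ∈ [0, 1/7)
j=5 picked index 6: u0 ∈ [1/24, 31/168)
j=6 picked index 7: u0 ∈ [5/84, 1/4)
j=7 picked index 7: u0 ∈ [-11/168, 1/8)
intersection: [1/12, 1/8)

1/12 1/8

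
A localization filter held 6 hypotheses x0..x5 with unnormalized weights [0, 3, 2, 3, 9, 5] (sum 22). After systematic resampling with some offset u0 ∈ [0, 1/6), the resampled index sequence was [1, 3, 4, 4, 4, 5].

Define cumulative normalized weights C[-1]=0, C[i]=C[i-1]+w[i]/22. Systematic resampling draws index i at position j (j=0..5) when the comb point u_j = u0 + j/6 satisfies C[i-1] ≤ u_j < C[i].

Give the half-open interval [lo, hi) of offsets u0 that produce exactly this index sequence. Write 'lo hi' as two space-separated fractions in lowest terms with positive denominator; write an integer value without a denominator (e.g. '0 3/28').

C = [0, 3/22, 5/22, 4/11, 17/22, 1]
j=0 picked index 1: u0 ∈ [0, 3/22)
j=1 picked index 3: u0 ∈ [2/33, 13/66)
j=2 picked index 4: u0 ∈ [1/33, 29/66)
j=3 picked index 4: u0 ∈ [-3/22, 3/11)
j=4 picked index 4: u0 ∈ [-10/33, 7/66)
j=5 picked index 5: u0 ∈ [-2/33, 1/6)
intersection: [2/33, 7/66)

2/33 7/66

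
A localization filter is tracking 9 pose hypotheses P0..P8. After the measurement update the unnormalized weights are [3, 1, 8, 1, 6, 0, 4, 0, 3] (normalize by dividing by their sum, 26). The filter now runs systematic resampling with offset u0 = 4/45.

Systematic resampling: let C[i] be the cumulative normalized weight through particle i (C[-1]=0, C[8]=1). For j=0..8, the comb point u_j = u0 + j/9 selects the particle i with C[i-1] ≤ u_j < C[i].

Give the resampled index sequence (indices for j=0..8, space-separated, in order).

C = [3/26, 2/13, 6/13, 1/2, 19/26, 19/26, 23/26, 23/26, 1]
j=0: u_0=4/45 ∈ [0, 3/26) → index 0
j=1: u_1=1/5 ∈ [2/13, 6/13) → index 2
j=2: u_2=14/45 ∈ [2/13, 6/13) → index 2
j=3: u_3=19/45 ∈ [2/13, 6/13) → index 2
j=4: u_4=8/15 ∈ [1/2, 19/26) → index 4
j=5: u_5=29/45 ∈ [1/2, 19/26) → index 4
j=6: u_6=34/45 ∈ [19/26, 23/26) → index 6
j=7: u_7=13/15 ∈ [19/26, 23/26) → index 6
j=8: u_8=44/45 ∈ [23/26, 1) → index 8

0 2 2 2 4 4 6 6 8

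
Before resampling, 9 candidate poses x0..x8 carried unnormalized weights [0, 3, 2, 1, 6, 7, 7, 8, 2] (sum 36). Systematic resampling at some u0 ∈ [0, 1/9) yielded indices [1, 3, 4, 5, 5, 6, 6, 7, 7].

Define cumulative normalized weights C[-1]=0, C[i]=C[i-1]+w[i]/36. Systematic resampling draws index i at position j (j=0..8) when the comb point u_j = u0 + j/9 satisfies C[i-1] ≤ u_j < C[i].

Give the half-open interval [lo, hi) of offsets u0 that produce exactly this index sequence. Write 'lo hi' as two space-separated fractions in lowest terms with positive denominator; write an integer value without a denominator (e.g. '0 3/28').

1/36 1/18

C = [0, 1/12, 5/36, 1/6, 1/3, 19/36, 13/18, 17/18, 1]
j=0 picked index 1: u0 ∈ [0, 1/12)
j=1 picked index 3: u0 ∈ [1/36, 1/18)
j=2 picked index 4: u0 ∈ [-1/18, 1/9)
j=3 picked index 5: u0 ∈ [0, 7/36)
j=4 picked index 5: u0 ∈ [-1/9, 1/12)
j=5 picked index 6: u0 ∈ [-1/36, 1/6)
j=6 picked index 6: u0 ∈ [-5/36, 1/18)
j=7 picked index 7: u0 ∈ [-1/18, 1/6)
j=8 picked index 7: u0 ∈ [-1/6, 1/18)
intersection: [1/36, 1/18)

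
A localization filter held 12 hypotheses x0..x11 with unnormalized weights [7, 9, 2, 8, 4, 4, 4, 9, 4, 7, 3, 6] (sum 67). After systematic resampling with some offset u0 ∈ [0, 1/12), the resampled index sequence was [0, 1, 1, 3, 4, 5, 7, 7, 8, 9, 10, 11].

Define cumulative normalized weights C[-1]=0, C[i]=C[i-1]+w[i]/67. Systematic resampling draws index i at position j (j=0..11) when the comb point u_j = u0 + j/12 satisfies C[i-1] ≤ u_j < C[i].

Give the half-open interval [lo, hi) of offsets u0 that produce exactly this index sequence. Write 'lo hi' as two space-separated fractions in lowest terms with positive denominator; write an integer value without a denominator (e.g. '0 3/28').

9/134 29/402

C = [7/67, 16/67, 18/67, 26/67, 30/67, 34/67, 38/67, 47/67, 51/67, 58/67, 61/67, 1]
j=0 picked index 0: u0 ∈ [0, 7/67)
j=1 picked index 1: u0 ∈ [17/804, 125/804)
j=2 picked index 1: u0 ∈ [-25/402, 29/402)
j=3 picked index 3: u0 ∈ [5/268, 37/268)
j=4 picked index 4: u0 ∈ [11/201, 23/201)
j=5 picked index 5: u0 ∈ [25/804, 73/804)
j=6 picked index 7: u0 ∈ [9/134, 27/134)
j=7 picked index 7: u0 ∈ [-13/804, 95/804)
j=8 picked index 8: u0 ∈ [7/201, 19/201)
j=9 picked index 9: u0 ∈ [3/268, 31/268)
j=10 picked index 10: u0 ∈ [13/402, 31/402)
j=11 picked index 11: u0 ∈ [-5/804, 1/12)
intersection: [9/134, 29/402)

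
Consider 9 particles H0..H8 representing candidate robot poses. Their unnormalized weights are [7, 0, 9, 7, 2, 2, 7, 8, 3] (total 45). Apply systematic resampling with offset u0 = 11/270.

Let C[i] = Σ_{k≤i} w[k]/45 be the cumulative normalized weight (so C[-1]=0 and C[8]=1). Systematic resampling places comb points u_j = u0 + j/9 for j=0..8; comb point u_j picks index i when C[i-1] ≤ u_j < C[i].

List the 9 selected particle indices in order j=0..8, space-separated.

0 0 2 3 3 5 6 7 7

C = [7/45, 7/45, 16/45, 23/45, 5/9, 3/5, 34/45, 14/15, 1]
j=0: u_0=11/270 ∈ [0, 7/45) → index 0
j=1: u_1=41/270 ∈ [0, 7/45) → index 0
j=2: u_2=71/270 ∈ [7/45, 16/45) → index 2
j=3: u_3=101/270 ∈ [16/45, 23/45) → index 3
j=4: u_4=131/270 ∈ [16/45, 23/45) → index 3
j=5: u_5=161/270 ∈ [5/9, 3/5) → index 5
j=6: u_6=191/270 ∈ [3/5, 34/45) → index 6
j=7: u_7=221/270 ∈ [34/45, 14/15) → index 7
j=8: u_8=251/270 ∈ [34/45, 14/15) → index 7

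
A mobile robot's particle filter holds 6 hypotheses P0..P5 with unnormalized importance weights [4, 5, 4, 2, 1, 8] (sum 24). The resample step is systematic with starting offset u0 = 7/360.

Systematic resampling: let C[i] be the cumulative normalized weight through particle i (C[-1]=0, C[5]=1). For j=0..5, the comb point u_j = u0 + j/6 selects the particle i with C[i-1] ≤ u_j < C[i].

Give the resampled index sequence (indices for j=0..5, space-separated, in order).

C = [1/6, 3/8, 13/24, 5/8, 2/3, 1]
j=0: u_0=7/360 ∈ [0, 1/6) → index 0
j=1: u_1=67/360 ∈ [1/6, 3/8) → index 1
j=2: u_2=127/360 ∈ [1/6, 3/8) → index 1
j=3: u_3=187/360 ∈ [3/8, 13/24) → index 2
j=4: u_4=247/360 ∈ [2/3, 1) → index 5
j=5: u_5=307/360 ∈ [2/3, 1) → index 5

0 1 1 2 5 5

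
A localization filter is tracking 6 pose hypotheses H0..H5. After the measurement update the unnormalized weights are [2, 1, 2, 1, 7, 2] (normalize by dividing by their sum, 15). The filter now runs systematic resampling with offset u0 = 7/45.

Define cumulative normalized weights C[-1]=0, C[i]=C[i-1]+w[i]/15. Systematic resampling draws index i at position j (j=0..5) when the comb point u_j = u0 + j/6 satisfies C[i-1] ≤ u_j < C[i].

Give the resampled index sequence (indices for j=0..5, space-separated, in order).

C = [2/15, 1/5, 1/3, 2/5, 13/15, 1]
j=0: u_0=7/45 ∈ [2/15, 1/5) → index 1
j=1: u_1=29/90 ∈ [1/5, 1/3) → index 2
j=2: u_2=22/45 ∈ [2/5, 13/15) → index 4
j=3: u_3=59/90 ∈ [2/5, 13/15) → index 4
j=4: u_4=37/45 ∈ [2/5, 13/15) → index 4
j=5: u_5=89/90 ∈ [13/15, 1) → index 5

1 2 4 4 4 5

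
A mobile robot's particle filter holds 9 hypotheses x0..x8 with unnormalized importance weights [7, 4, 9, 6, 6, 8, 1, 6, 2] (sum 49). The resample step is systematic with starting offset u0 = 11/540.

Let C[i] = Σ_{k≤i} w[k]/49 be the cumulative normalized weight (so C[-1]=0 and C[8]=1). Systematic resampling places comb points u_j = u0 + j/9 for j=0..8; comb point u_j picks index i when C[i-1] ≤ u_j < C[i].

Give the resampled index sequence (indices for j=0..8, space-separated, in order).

0 0 2 2 3 4 5 5 7

C = [1/7, 11/49, 20/49, 26/49, 32/49, 40/49, 41/49, 47/49, 1]
j=0: u_0=11/540 ∈ [0, 1/7) → index 0
j=1: u_1=71/540 ∈ [0, 1/7) → index 0
j=2: u_2=131/540 ∈ [11/49, 20/49) → index 2
j=3: u_3=191/540 ∈ [11/49, 20/49) → index 2
j=4: u_4=251/540 ∈ [20/49, 26/49) → index 3
j=5: u_5=311/540 ∈ [26/49, 32/49) → index 4
j=6: u_6=371/540 ∈ [32/49, 40/49) → index 5
j=7: u_7=431/540 ∈ [32/49, 40/49) → index 5
j=8: u_8=491/540 ∈ [41/49, 47/49) → index 7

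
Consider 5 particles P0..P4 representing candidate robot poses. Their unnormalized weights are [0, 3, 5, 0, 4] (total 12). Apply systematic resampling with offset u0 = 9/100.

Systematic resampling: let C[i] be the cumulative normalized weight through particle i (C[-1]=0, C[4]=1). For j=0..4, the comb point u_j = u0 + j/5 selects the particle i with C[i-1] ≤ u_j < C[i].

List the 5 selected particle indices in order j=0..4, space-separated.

C = [0, 1/4, 2/3, 2/3, 1]
j=0: u_0=9/100 ∈ [0, 1/4) → index 1
j=1: u_1=29/100 ∈ [1/4, 2/3) → index 2
j=2: u_2=49/100 ∈ [1/4, 2/3) → index 2
j=3: u_3=69/100 ∈ [2/3, 1) → index 4
j=4: u_4=89/100 ∈ [2/3, 1) → index 4

1 2 2 4 4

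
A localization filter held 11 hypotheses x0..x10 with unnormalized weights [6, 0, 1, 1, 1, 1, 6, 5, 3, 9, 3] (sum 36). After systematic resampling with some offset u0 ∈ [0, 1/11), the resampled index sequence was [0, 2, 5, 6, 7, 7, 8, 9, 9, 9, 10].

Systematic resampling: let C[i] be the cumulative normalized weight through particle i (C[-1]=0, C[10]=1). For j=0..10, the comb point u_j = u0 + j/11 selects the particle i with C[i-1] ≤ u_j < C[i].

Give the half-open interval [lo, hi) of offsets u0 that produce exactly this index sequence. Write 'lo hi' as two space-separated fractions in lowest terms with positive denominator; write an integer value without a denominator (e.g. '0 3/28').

8/99 1/11

C = [1/6, 1/6, 7/36, 2/9, 1/4, 5/18, 4/9, 7/12, 2/3, 11/12, 1]
j=0 picked index 0: u0 ∈ [0, 1/6)
j=1 picked index 2: u0 ∈ [5/66, 41/396)
j=2 picked index 5: u0 ∈ [3/44, 19/198)
j=3 picked index 6: u0 ∈ [1/198, 17/99)
j=4 picked index 7: u0 ∈ [8/99, 29/132)
j=5 picked index 7: u0 ∈ [-1/99, 17/132)
j=6 picked index 8: u0 ∈ [5/132, 4/33)
j=7 picked index 9: u0 ∈ [1/33, 37/132)
j=8 picked index 9: u0 ∈ [-2/33, 25/132)
j=9 picked index 9: u0 ∈ [-5/33, 13/132)
j=10 picked index 10: u0 ∈ [1/132, 1/11)
intersection: [8/99, 1/11)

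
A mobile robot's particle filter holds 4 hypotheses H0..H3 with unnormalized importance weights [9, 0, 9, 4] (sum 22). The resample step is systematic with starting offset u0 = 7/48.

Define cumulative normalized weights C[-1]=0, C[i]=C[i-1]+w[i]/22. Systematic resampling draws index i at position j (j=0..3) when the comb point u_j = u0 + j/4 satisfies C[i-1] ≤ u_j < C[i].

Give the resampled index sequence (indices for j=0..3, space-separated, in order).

C = [9/22, 9/22, 9/11, 1]
j=0: u_0=7/48 ∈ [0, 9/22) → index 0
j=1: u_1=19/48 ∈ [0, 9/22) → index 0
j=2: u_2=31/48 ∈ [9/22, 9/11) → index 2
j=3: u_3=43/48 ∈ [9/11, 1) → index 3

0 0 2 3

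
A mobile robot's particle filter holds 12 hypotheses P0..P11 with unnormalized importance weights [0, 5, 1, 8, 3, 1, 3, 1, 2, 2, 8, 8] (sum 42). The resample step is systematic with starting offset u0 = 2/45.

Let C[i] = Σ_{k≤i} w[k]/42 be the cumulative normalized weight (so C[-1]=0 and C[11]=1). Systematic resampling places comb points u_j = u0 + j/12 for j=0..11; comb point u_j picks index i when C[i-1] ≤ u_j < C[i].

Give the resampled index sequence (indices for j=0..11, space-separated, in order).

C = [0, 5/42, 1/7, 1/3, 17/42, 3/7, 1/2, 11/21, 4/7, 13/21, 17/21, 1]
j=0: u_0=2/45 ∈ [0, 5/42) → index 1
j=1: u_1=23/180 ∈ [5/42, 1/7) → index 2
j=2: u_2=19/90 ∈ [1/7, 1/3) → index 3
j=3: u_3=53/180 ∈ [1/7, 1/3) → index 3
j=4: u_4=17/45 ∈ [1/3, 17/42) → index 4
j=5: u_5=83/180 ∈ [3/7, 1/2) → index 6
j=6: u_6=49/90 ∈ [11/21, 4/7) → index 8
j=7: u_7=113/180 ∈ [13/21, 17/21) → index 10
j=8: u_8=32/45 ∈ [13/21, 17/21) → index 10
j=9: u_9=143/180 ∈ [13/21, 17/21) → index 10
j=10: u_10=79/90 ∈ [17/21, 1) → index 11
j=11: u_11=173/180 ∈ [17/21, 1) → index 11

1 2 3 3 4 6 8 10 10 10 11 11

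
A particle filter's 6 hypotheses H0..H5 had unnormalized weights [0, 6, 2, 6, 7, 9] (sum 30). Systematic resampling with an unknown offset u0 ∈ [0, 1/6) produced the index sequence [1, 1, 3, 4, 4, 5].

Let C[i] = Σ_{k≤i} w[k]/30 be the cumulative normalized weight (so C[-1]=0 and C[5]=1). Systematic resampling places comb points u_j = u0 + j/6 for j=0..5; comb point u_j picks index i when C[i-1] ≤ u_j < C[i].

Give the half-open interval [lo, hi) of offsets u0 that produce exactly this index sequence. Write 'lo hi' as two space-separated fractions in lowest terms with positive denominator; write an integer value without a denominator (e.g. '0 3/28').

0 1/30

C = [0, 1/5, 4/15, 7/15, 7/10, 1]
j=0 picked index 1: u0 ∈ [0, 1/5)
j=1 picked index 1: u0 ∈ [-1/6, 1/30)
j=2 picked index 3: u0 ∈ [-1/15, 2/15)
j=3 picked index 4: u0 ∈ [-1/30, 1/5)
j=4 picked index 4: u0 ∈ [-1/5, 1/30)
j=5 picked index 5: u0 ∈ [-2/15, 1/6)
intersection: [0, 1/30)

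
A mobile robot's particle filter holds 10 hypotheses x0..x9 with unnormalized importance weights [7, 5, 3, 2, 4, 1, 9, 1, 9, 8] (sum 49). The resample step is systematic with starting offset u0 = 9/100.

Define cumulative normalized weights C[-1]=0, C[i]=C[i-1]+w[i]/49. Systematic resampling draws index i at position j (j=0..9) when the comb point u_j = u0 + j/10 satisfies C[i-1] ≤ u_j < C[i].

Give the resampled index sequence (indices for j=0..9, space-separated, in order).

C = [1/7, 12/49, 15/49, 17/49, 3/7, 22/49, 31/49, 32/49, 41/49, 1]
j=0: u_0=9/100 ∈ [0, 1/7) → index 0
j=1: u_1=19/100 ∈ [1/7, 12/49) → index 1
j=2: u_2=29/100 ∈ [12/49, 15/49) → index 2
j=3: u_3=39/100 ∈ [17/49, 3/7) → index 4
j=4: u_4=49/100 ∈ [22/49, 31/49) → index 6
j=5: u_5=59/100 ∈ [22/49, 31/49) → index 6
j=6: u_6=69/100 ∈ [32/49, 41/49) → index 8
j=7: u_7=79/100 ∈ [32/49, 41/49) → index 8
j=8: u_8=89/100 ∈ [41/49, 1) → index 9
j=9: u_9=99/100 ∈ [41/49, 1) → index 9

0 1 2 4 6 6 8 8 9 9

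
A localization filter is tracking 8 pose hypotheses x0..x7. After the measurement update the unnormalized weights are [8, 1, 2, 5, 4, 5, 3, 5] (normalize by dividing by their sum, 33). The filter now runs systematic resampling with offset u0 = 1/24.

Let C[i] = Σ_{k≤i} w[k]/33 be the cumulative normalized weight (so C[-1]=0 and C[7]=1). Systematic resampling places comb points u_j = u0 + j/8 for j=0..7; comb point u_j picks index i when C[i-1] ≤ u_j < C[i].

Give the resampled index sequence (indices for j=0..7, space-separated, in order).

C = [8/33, 3/11, 1/3, 16/33, 20/33, 25/33, 28/33, 1]
j=0: u_0=1/24 ∈ [0, 8/33) → index 0
j=1: u_1=1/6 ∈ [0, 8/33) → index 0
j=2: u_2=7/24 ∈ [3/11, 1/3) → index 2
j=3: u_3=5/12 ∈ [1/3, 16/33) → index 3
j=4: u_4=13/24 ∈ [16/33, 20/33) → index 4
j=5: u_5=2/3 ∈ [20/33, 25/33) → index 5
j=6: u_6=19/24 ∈ [25/33, 28/33) → index 6
j=7: u_7=11/12 ∈ [28/33, 1) → index 7

0 0 2 3 4 5 6 7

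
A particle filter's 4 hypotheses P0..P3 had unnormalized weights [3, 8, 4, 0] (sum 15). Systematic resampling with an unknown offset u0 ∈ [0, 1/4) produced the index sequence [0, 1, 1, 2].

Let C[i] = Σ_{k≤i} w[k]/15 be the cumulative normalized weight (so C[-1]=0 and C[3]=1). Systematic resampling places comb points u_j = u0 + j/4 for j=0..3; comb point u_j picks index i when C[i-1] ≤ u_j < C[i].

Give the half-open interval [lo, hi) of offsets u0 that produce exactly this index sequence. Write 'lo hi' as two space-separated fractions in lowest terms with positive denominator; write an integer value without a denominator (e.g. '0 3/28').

0 1/5

C = [1/5, 11/15, 1, 1]
j=0 picked index 0: u0 ∈ [0, 1/5)
j=1 picked index 1: u0 ∈ [-1/20, 29/60)
j=2 picked index 1: u0 ∈ [-3/10, 7/30)
j=3 picked index 2: u0 ∈ [-1/60, 1/4)
intersection: [0, 1/5)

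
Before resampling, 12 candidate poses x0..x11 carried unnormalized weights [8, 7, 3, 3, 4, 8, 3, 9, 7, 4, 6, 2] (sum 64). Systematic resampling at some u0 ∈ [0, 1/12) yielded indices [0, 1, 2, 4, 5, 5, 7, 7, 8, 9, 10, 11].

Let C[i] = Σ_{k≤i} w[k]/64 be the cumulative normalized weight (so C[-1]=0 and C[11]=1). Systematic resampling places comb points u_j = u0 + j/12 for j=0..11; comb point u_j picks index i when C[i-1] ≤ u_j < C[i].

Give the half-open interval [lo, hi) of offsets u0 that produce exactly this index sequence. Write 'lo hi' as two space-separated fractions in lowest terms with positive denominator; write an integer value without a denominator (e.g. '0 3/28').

5/64 1/12

C = [1/8, 15/64, 9/32, 21/64, 25/64, 33/64, 9/16, 45/64, 13/16, 7/8, 31/32, 1]
j=0 picked index 0: u0 ∈ [0, 1/8)
j=1 picked index 1: u0 ∈ [1/24, 29/192)
j=2 picked index 2: u0 ∈ [13/192, 11/96)
j=3 picked index 4: u0 ∈ [5/64, 9/64)
j=4 picked index 5: u0 ∈ [11/192, 35/192)
j=5 picked index 5: u0 ∈ [-5/192, 19/192)
j=6 picked index 7: u0 ∈ [1/16, 13/64)
j=7 picked index 7: u0 ∈ [-1/48, 23/192)
j=8 picked index 8: u0 ∈ [7/192, 7/48)
j=9 picked index 9: u0 ∈ [1/16, 1/8)
j=10 picked index 10: u0 ∈ [1/24, 13/96)
j=11 picked index 11: u0 ∈ [5/96, 1/12)
intersection: [5/64, 1/12)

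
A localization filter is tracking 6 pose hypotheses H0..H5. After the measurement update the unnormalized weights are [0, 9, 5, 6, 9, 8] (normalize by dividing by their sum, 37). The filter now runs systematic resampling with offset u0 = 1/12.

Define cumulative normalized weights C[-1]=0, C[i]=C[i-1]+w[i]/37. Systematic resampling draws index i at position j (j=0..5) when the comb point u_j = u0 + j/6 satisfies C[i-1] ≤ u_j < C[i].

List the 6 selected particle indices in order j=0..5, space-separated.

C = [0, 9/37, 14/37, 20/37, 29/37, 1]
j=0: u_0=1/12 ∈ [0, 9/37) → index 1
j=1: u_1=1/4 ∈ [9/37, 14/37) → index 2
j=2: u_2=5/12 ∈ [14/37, 20/37) → index 3
j=3: u_3=7/12 ∈ [20/37, 29/37) → index 4
j=4: u_4=3/4 ∈ [20/37, 29/37) → index 4
j=5: u_5=11/12 ∈ [29/37, 1) → index 5

1 2 3 4 4 5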